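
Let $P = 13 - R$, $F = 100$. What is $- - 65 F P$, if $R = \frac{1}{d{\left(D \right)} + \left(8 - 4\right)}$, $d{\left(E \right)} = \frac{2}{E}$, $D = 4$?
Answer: $\frac{747500}{9} \approx 83056.0$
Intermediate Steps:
$R = \frac{2}{9}$ ($R = \frac{1}{\frac{2}{4} + \left(8 - 4\right)} = \frac{1}{2 \cdot \frac{1}{4} + 4} = \frac{1}{\frac{1}{2} + 4} = \frac{1}{\frac{9}{2}} = \frac{2}{9} \approx 0.22222$)
$P = \frac{115}{9}$ ($P = 13 - \frac{2}{9} = \frac{115}{9} \approx 12.778$)
$- - 65 F P = - \frac{\left(-65\right) 100 \cdot 115}{9} = - \frac{\left(-6500\right) 115}{9} = \left(-1\right) \left(- \frac{747500}{9}\right) = \frac{747500}{9}$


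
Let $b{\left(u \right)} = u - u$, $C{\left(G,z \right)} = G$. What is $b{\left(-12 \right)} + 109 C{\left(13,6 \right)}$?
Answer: $1417$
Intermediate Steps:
$b{\left(u \right)} = 0$
$b{\left(-12 \right)} + 109 C{\left(13,6 \right)} = 0 + 109 \cdot 13 = 0 + 1417 = 1417$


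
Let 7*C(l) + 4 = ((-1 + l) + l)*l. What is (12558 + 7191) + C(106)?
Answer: 160605/7 ≈ 22944.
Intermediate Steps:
C(l) = -4/7 + l*(-1 + 2*l)/7 (C(l) = -4/7 + (((-1 + l) + l)*l)/7 = -4/7 + ((-1 + 2*l)*l)/7 = -4/7 + (l*(-1 + 2*l))/7 = -4/7 + l*(-1 + 2*l)/7)
(12558 + 7191) + C(106) = (12558 + 7191) + (-4/7 - ⅐*106 + (2/7)*106²) = 19749 + (-4/7 - 106/7 + (2/7)*11236) = 19749 + (-4/7 - 106/7 + 22472/7) = 19749 + 22362/7 = 160605/7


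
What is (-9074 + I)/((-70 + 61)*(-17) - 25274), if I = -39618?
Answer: 48692/25121 ≈ 1.9383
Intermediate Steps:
(-9074 + I)/((-70 + 61)*(-17) - 25274) = (-9074 - 39618)/((-70 + 61)*(-17) - 25274) = -48692/(-9*(-17) - 25274) = -48692/(153 - 25274) = -48692/(-25121) = -48692*(-1/25121) = 48692/25121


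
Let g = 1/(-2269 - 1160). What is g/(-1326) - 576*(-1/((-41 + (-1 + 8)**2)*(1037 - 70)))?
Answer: 327374455/4396807818 ≈ 0.074457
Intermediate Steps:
g = -1/3429 (g = 1/(-3429) = -1/3429 ≈ -0.00029163)
g/(-1326) - 576*(-1/((-41 + (-1 + 8)**2)*(1037 - 70))) = -1/3429/(-1326) - 576*(-1/((-41 + (-1 + 8)**2)*(1037 - 70))) = -1/3429*(-1/1326) - 576*(-1/(967*(-41 + 7**2))) = 1/4546854 - 576*(-1/(967*(-41 + 49))) = 1/4546854 - 576/((-8*967)) = 1/4546854 - 576/((-1*7736)) = 1/4546854 - 576/(-7736) = 1/4546854 - 576*(-1/7736) = 1/4546854 + 72/967 = 327374455/4396807818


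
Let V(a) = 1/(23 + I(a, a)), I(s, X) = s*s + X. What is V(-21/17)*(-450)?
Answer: -130050/6731 ≈ -19.321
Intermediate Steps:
I(s, X) = X + s² (I(s, X) = s² + X = X + s²)
V(a) = 1/(23 + a + a²) (V(a) = 1/(23 + (a + a²)) = 1/(23 + a + a²))
V(-21/17)*(-450) = -450/(23 - 21/17 + (-21/17)²) = -450/(23 - 21/17 + 441/289) = -450/(6731/289) = (289/6731)*(-450) = -130050/6731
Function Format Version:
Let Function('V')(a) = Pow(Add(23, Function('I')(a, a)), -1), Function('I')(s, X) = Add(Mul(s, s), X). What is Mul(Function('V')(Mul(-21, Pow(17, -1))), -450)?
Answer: Rational(-130050, 6731) ≈ -19.321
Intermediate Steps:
Function('I')(s, X) = Add(X, Pow(s, 2)) (Function('I')(s, X) = Add(Pow(s, 2), X) = Add(X, Pow(s, 2)))
Function('V')(a) = Pow(Add(23, a, Pow(a, 2)), -1) (Function('V')(a) = Pow(Add(23, Add(a, Pow(a, 2))), -1) = Pow(Add(23, a, Pow(a, 2)), -1))
Mul(Function('V')(Mul(-21, Pow(17, -1))), -450) = Mul(Pow(Add(23, Mul(-21, Pow(17, -1)), Pow(Mul(-21, Pow(17, -1)), 2)), -1), -450) = Mul(Pow(Add(23, Mul(-21, Rational(1, 17)), Pow(Mul(-21, Rational(1, 17)), 2)), -1), -450) = Mul(Pow(Add(23, Rational(-21, 17), Pow(Rational(-21, 17), 2)), -1), -450) = Mul(Pow(Add(23, Rational(-21, 17), Rational(441, 289)), -1), -450) = Mul(Pow(Rational(6731, 289), -1), -450) = Mul(Rational(289, 6731), -450) = Rational(-130050, 6731)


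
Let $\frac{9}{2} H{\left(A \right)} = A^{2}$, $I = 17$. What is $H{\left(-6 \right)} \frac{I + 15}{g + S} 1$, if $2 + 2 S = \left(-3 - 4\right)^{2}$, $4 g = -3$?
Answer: $\frac{1024}{91} \approx 11.253$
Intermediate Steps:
$g = - \frac{3}{4}$ ($g = \frac{1}{4} \left(-3\right) = - \frac{3}{4} \approx -0.75$)
$H{\left(A \right)} = \frac{2 A^{2}}{9}$
$S = \frac{47}{2}$ ($S = -1 + \frac{\left(-3 - 4\right)^{2}}{2} = -1 + \frac{\left(-7\right)^{2}}{2} = -1 + \frac{1}{2} \cdot 49 = -1 + \frac{49}{2} = \frac{47}{2} \approx 23.5$)
$H{\left(-6 \right)} \frac{I + 15}{g + S} 1 = \frac{2 \left(-6\right)^{2}}{9} \frac{17 + 15}{- \frac{3}{4} + \frac{47}{2}} \cdot 1 = \frac{2}{9} \cdot 36 \frac{32}{\frac{91}{4}} \cdot 1 = 8 \cdot 32 \cdot \frac{4}{91} \cdot 1 = 8 \cdot \frac{128}{91} \cdot 1 = \frac{1024}{91} \cdot 1 = \frac{1024}{91}$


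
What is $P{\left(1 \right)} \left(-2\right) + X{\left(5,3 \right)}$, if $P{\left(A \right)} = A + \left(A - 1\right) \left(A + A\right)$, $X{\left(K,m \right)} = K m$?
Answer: $13$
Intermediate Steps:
$P{\left(A \right)} = A + 2 A \left(-1 + A\right)$ ($P{\left(A \right)} = A + \left(-1 + A\right) 2 A = A + 2 A \left(-1 + A\right)$)
$P{\left(1 \right)} \left(-2\right) + X{\left(5,3 \right)} = 1 \left(-1 + 2 \cdot 1\right) \left(-2\right) + 5 \cdot 3 = 1 \left(-1 + 2\right) \left(-2\right) + 15 = 1 \cdot 1 \left(-2\right) + 15 = 1 \left(-2\right) + 15 = -2 + 15 = 13$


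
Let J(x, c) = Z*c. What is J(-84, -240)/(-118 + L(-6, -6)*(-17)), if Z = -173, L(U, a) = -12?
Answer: 20760/43 ≈ 482.79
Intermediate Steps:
J(x, c) = -173*c
J(-84, -240)/(-118 + L(-6, -6)*(-17)) = (-173*(-240))/(-118 - 12*(-17)) = 41520/(-118 + 204) = 41520/86 = 41520*(1/86) = 20760/43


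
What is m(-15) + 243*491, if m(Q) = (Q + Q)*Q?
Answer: 119763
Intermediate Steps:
m(Q) = 2*Q**2 (m(Q) = (2*Q)*Q = 2*Q**2)
m(-15) + 243*491 = 2*(-15)**2 + 243*491 = 2*225 + 119313 = 450 + 119313 = 119763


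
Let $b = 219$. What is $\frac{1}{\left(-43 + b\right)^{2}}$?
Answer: $\frac{1}{30976} \approx 3.2283 \cdot 10^{-5}$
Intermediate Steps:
$\frac{1}{\left(-43 + b\right)^{2}} = \frac{1}{\left(-43 + 219\right)^{2}} = \frac{1}{176^{2}} = \frac{1}{30976}$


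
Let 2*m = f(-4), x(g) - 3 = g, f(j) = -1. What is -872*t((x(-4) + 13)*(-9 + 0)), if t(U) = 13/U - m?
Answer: -8938/27 ≈ -331.04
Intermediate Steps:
x(g) = 3 + g
m = -½ (m = (½)*(-1) = -½ ≈ -0.50000)
t(U) = ½ + 13/U (t(U) = 13/U - 1*(-½) = 13/U + ½ = ½ + 13/U)
-872*t((x(-4) + 13)*(-9 + 0)) = -436*(26 + ((3 - 4) + 13)*(-9 + 0))/(((3 - 4) + 13)*(-9 + 0)) = -436*(26 + (-1 + 13)*(-9))/((-1 + 13)*(-9)) = -436*(26 + 12*(-9))/(12*(-9)) = -436*(26 - 108)/(-108) = -436*(-1)*(-82)/108 = -872*41/108 = -8938/27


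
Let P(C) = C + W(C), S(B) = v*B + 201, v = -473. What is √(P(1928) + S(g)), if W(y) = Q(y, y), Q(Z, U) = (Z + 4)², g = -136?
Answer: √3799081 ≈ 1949.1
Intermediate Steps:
Q(Z, U) = (4 + Z)²
W(y) = (4 + y)²
S(B) = 201 - 473*B (S(B) = -473*B + 201 = 201 - 473*B)
P(C) = C + (4 + C)²
√(P(1928) + S(g)) = √((1928 + (4 + 1928)²) + (201 - 473*(-136))) = √((1928 + 1932²) + (201 + 64328)) = √((1928 + 3732624) + 64529) = √(3734552 + 64529) = √3799081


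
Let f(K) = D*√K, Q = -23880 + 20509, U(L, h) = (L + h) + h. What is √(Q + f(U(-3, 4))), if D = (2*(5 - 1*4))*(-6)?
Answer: √(-3371 - 12*√5) ≈ 58.291*I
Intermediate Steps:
U(L, h) = L + 2*h
D = -12 (D = (2*(5 - 4))*(-6) = (2*1)*(-6) = 2*(-6) = -12)
Q = -3371
f(K) = -12*√K
√(Q + f(U(-3, 4))) = √(-3371 - 12*√(-3 + 2*4)) = √(-3371 - 12*√(-3 + 8)) = √(-3371 - 12*√5)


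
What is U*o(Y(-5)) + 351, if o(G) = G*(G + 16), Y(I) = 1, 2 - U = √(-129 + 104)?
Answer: 385 - 85*I ≈ 385.0 - 85.0*I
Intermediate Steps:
U = 2 - 5*I (U = 2 - √(-129 + 104) = 2 - √(-25) = 2 - 5*I ≈ 2.0 - 5.0*I)
o(G) = G*(16 + G)
U*o(Y(-5)) + 351 = (2 - 5*I)*(1*(16 + 1)) + 351 = (2 - 5*I)*(1*17) + 351 = (2 - 5*I)*17 + 351 = (34 - 85*I) + 351 = 385 - 85*I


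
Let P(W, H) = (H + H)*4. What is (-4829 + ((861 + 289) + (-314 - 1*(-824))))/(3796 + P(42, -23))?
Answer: -3169/3612 ≈ -0.87735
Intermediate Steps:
P(W, H) = 8*H (P(W, H) = (2*H)*4 = 8*H)
(-4829 + ((861 + 289) + (-314 - 1*(-824))))/(3796 + P(42, -23)) = (-4829 + ((861 + 289) + (-314 - 1*(-824))))/(3796 + 8*(-23)) = (-4829 + (1150 + (-314 + 824)))/(3796 - 184) = (-4829 + (1150 + 510))/3612 = (-4829 + 1660)*(1/3612) = -3169*1/3612 = -3169/3612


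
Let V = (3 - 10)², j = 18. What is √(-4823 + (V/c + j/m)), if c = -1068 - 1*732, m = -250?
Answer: I*√434078930/300 ≈ 69.448*I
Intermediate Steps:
c = -1800 (c = -1068 - 732 = -1800)
V = 49 (V = (-7)² = 49)
√(-4823 + (V/c + j/m)) = √(-4823 + (49/(-1800) + 18/(-250))) = √(-4823 + (49*(-1/1800) + 18*(-1/250))) = √(-4823 + (-49/1800 - 9/125)) = √(-4823 - 893/9000) = √(-43407893/9000) = I*√434078930/300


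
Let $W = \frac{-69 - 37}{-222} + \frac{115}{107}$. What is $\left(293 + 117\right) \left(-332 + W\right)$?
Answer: $- \frac{1609138480}{11877} \approx -1.3548 \cdot 10^{5}$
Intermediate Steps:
$W = \frac{18436}{11877}$ ($W = \left(-69 - 37\right) \left(- \frac{1}{222}\right) + 115 \cdot \frac{1}{107} = \left(-106\right) \left(- \frac{1}{222}\right) + \frac{115}{107} = \frac{53}{111} + \frac{115}{107} = \frac{18436}{11877} \approx 1.5522$)
$\left(293 + 117\right) \left(-332 + W\right) = \left(293 + 117\right) \left(-332 + \frac{18436}{11877}\right) = 410 \left(- \frac{3924728}{11877}\right) = - \frac{1609138480}{11877}$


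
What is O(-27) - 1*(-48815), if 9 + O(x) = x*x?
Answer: 49535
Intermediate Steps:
O(x) = -9 + x**2 (O(x) = -9 + x*x = -9 + x**2)
O(-27) - 1*(-48815) = (-9 + (-27)**2) - 1*(-48815) = (-9 + 729) + 48815 = 720 + 48815 = 49535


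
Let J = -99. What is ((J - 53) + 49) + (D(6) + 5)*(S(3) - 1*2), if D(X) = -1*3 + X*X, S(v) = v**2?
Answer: 163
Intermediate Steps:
D(X) = -3 + X**2
((J - 53) + 49) + (D(6) + 5)*(S(3) - 1*2) = ((-99 - 53) + 49) + ((-3 + 6**2) + 5)*(3**2 - 1*2) = (-152 + 49) + ((-3 + 36) + 5)*(9 - 2) = -103 + (33 + 5)*7 = -103 + 38*7 = -103 + 266 = 163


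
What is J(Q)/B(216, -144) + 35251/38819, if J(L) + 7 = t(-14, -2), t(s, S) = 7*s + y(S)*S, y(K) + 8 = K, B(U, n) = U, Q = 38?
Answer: 4314601/8384904 ≈ 0.51457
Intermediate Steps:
y(K) = -8 + K
t(s, S) = 7*s + S*(-8 + S) (t(s, S) = 7*s + (-8 + S)*S = 7*s + S*(-8 + S))
J(L) = -85 (J(L) = -7 + (7*(-14) - 2*(-8 - 2)) = -7 + (-98 - 2*(-10)) = -7 + (-98 + 20) = -7 - 78 = -85)
J(Q)/B(216, -144) + 35251/38819 = -85/216 + 35251/38819 = 4314601/8384904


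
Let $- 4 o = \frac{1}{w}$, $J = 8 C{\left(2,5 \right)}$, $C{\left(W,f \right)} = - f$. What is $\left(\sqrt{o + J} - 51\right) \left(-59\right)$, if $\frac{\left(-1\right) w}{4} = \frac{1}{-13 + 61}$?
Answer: $3009 - 59 i \sqrt{37} \approx 3009.0 - 358.88 i$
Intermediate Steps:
$w = - \frac{1}{12}$ ($w = - \frac{4}{-13 + 61} = - \frac{4}{48} = \left(-4\right) \frac{1}{48} = - \frac{1}{12} \approx -0.083333$)
$J = -40$ ($J = 8 \left(\left(-1\right) 5\right) = 8 \left(-5\right) = -40$)
$o = 3$ ($o = - \frac{1}{4 \left(- \frac{1}{12}\right)} = \left(- \frac{1}{4}\right) \left(-12\right) = 3$)
$\left(\sqrt{o + J} - 51\right) \left(-59\right) = \left(\sqrt{3 - 40} - 51\right) \left(-59\right) = \left(\sqrt{-37} - 51\right) \left(-59\right) = \left(i \sqrt{37} - 51\right) \left(-59\right) = \left(-51 + i \sqrt{37}\right) \left(-59\right) = 3009 - 59 i \sqrt{37}$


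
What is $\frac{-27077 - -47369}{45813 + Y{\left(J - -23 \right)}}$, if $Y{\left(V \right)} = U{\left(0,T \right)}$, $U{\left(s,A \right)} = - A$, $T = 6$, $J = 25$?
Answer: $\frac{6764}{15269} \approx 0.44299$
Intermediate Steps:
$Y{\left(V \right)} = -6$ ($Y{\left(V \right)} = \left(-1\right) 6 = -6$)
$\frac{-27077 - -47369}{45813 + Y{\left(J - -23 \right)}} = \frac{-27077 - -47369}{45813 - 6} = \frac{-27077 + 47369}{45807} = 20292 \cdot \frac{1}{45807} = \frac{6764}{15269}$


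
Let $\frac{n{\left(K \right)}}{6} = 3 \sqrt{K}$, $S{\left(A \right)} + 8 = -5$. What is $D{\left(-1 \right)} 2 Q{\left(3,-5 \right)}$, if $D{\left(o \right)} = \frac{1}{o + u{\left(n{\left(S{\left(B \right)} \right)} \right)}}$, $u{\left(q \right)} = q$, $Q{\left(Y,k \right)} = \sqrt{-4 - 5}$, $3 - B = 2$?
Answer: $\frac{6}{i + 18 \sqrt{13}} \approx 0.092428 - 0.0014242 i$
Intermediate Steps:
$B = 1$ ($B = 3 - 2 = 1$)
$S{\left(A \right)} = -13$ ($S{\left(A \right)} = -8 - 5 = -13$)
$Q{\left(Y,k \right)} = 3 i$ ($Q{\left(Y,k \right)} = \sqrt{-9} = 3 i$)
$n{\left(K \right)} = 18 \sqrt{K}$ ($n{\left(K \right)} = 6 \cdot 3 \sqrt{K} = 18 \sqrt{K}$)
$D{\left(o \right)} = \frac{1}{o + 18 i \sqrt{13}}$ ($D{\left(o \right)} = \frac{1}{o + 18 \sqrt{-13}} = \frac{1}{o + 18 i \sqrt{13}}$)
$D{\left(-1 \right)} 2 Q{\left(3,-5 \right)} = \frac{1}{-1 + 18 i \sqrt{13}} \cdot 2 \cdot 3 i = \frac{2}{-1 + 18 i \sqrt{13}} \cdot 3 i = \frac{6 i}{-1 + 18 i \sqrt{13}}$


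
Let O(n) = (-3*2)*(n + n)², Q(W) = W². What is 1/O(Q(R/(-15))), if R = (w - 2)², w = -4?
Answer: -625/497664 ≈ -0.0012559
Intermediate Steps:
R = 36 (R = (-4 - 2)² = (-6)² = 36)
O(n) = -24*n² (O(n) = -6*4*n² = -24*n²)
1/O(Q(R/(-15))) = 1/(-24*((36/(-15))²)²) = 1/(-24*((36*(-1/15))²)²) = 1/(-24*((-12/5)²)²) = 1/(-24*(144/25)²) = 1/(-24*20736/625) = 1/(-497664/625) = -625/497664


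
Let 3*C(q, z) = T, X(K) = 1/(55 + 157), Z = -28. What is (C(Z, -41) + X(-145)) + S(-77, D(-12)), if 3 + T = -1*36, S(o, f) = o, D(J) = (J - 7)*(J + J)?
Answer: -19079/212 ≈ -89.995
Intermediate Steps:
D(J) = 2*J*(-7 + J) (D(J) = (-7 + J)*(2*J) = 2*J*(-7 + J))
T = -39 (T = -3 - 1*36 = -3 - 36 = -39)
X(K) = 1/212
C(q, z) = -13 (C(q, z) = (1/3)*(-39) = -13)
(C(Z, -41) + X(-145)) + S(-77, D(-12)) = (-13 + 1/212) - 77 = -2755/212 - 77 = -19079/212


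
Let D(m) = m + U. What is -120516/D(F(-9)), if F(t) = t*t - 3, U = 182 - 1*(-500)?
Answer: -30129/190 ≈ -158.57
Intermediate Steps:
U = 682 (U = 182 + 500 = 682)
F(t) = -3 + t² (F(t) = t² - 3 = -3 + t²)
D(m) = 682 + m (D(m) = m + 682 = 682 + m)
-120516/D(F(-9)) = -120516/(682 + (-3 + (-9)²)) = -120516/(682 + (-3 + 81)) = -120516/(682 + 78) = -120516/760 = -120516*1/760 = -30129/190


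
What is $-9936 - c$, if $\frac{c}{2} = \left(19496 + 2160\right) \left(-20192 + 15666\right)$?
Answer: $196020176$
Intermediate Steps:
$c = -196030112$ ($c = 2 \left(19496 + 2160\right) \left(-20192 + 15666\right) = 2 \cdot 21656 \left(-4526\right) = 2 \left(-98015056\right) = -196030112$)
$-9936 - c = -9936 - -196030112 = -9936 + 196030112 = 196020176$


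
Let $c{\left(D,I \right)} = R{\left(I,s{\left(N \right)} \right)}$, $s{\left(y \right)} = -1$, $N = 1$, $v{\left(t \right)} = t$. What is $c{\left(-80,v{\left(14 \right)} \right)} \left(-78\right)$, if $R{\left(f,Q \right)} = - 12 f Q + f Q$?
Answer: $-12012$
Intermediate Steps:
$R{\left(f,Q \right)} = - 11 Q f$ ($R{\left(f,Q \right)} = - 12 Q f + Q f = - 11 Q f$)
$c{\left(D,I \right)} = 11 I$ ($c{\left(D,I \right)} = \left(-11\right) \left(-1\right) I = 11 I$)
$c{\left(-80,v{\left(14 \right)} \right)} \left(-78\right) = 11 \cdot 14 \left(-78\right) = 154 \left(-78\right) = -12012$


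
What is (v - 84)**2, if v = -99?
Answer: 33489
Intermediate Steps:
(v - 84)**2 = (-99 - 84)**2 = (-183)**2 = 33489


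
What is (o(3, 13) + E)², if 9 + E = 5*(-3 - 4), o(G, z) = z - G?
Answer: 1156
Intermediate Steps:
E = -44 (E = -9 + 5*(-3 - 4) = -9 + 5*(-7) = -9 - 35 = -44)
(o(3, 13) + E)² = ((13 - 1*3) - 44)² = ((13 - 3) - 44)² = (10 - 44)² = (-34)² = 1156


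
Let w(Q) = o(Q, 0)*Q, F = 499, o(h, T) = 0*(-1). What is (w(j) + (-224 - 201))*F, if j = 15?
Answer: -212075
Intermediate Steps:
o(h, T) = 0
w(Q) = 0 (w(Q) = 0*Q = 0)
(w(j) + (-224 - 201))*F = (0 + (-224 - 201))*499 = (0 - 425)*499 = -425*499 = -212075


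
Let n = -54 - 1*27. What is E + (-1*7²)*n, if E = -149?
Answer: 3820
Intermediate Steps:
n = -81 (n = -54 - 27 = -81)
E + (-1*7²)*n = -149 - 1*7²*(-81) = -149 - 1*49*(-81) = -149 - 49*(-81) = -149 + 3969 = 3820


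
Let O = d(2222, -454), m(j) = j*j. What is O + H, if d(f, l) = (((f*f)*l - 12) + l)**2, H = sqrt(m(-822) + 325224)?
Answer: 5024445093916869604 + 6*sqrt(27803) ≈ 5.0244e+18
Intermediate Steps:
m(j) = j**2
H = 6*sqrt(27803) (H = sqrt((-822)**2 + 325224) = sqrt(675684 + 325224) = sqrt(1000908) = 6*sqrt(27803) ≈ 1000.5)
d(f, l) = (-12 + l + l*f**2)**2 (d(f, l) = ((f**2*l - 12) + l)**2 = ((l*f**2 - 12) + l)**2 = ((-12 + l*f**2) + l)**2 = (-12 + l + l*f**2)**2)
O = 5024445093916869604 (O = (-12 - 454 - 454*2222**2)**2 = (-12 - 454 - 454*4937284)**2 = (-12 - 454 - 2241526936)**2 = (-2241527402)**2 = 5024445093916869604)
O + H = 5024445093916869604 + 6*sqrt(27803)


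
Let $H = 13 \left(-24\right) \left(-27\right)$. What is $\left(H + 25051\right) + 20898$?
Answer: $54373$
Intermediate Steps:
$H = 8424$ ($H = \left(-312\right) \left(-27\right) = 8424$)
$\left(H + 25051\right) + 20898 = \left(8424 + 25051\right) + 20898 = 33475 + 20898 = 54373$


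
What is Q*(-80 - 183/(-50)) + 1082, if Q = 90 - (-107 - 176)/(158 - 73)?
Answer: -25681761/4250 ≈ -6042.8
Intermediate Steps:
Q = 7933/85 (Q = 90 - (-283)/85 = 90 - 1*(-283/85) = 90 + 283/85 = 7933/85 ≈ 93.329)
Q*(-80 - 183/(-50)) + 1082 = 7933*(-80 - 183/(-50))/85 + 1082 = 7933*(-80 - 183*(-1/50))/85 + 1082 = 7933*(-80 + 183/50)/85 + 1082 = (7933/85)*(-3817/50) + 1082 = -30280261/4250 + 1082 = -25681761/4250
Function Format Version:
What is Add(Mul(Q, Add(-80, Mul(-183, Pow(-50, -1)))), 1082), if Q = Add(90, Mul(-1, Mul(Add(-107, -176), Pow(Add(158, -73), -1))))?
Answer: Rational(-25681761, 4250) ≈ -6042.8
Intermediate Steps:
Q = Rational(7933, 85) (Q = Add(90, Mul(-1, Mul(-283, Pow(85, -1)))) = Add(90, Mul(-1, Mul(-283, Rational(1, 85)))) = Add(90, Mul(-1, Rational(-283, 85))) = Add(90, Rational(283, 85)) = Rational(7933, 85) ≈ 93.329)
Add(Mul(Q, Add(-80, Mul(-183, Pow(-50, -1)))), 1082) = Add(Mul(Rational(7933, 85), Add(-80, Mul(-183, Pow(-50, -1)))), 1082) = Add(Mul(Rational(7933, 85), Add(-80, Mul(-183, Rational(-1, 50)))), 1082) = Add(Mul(Rational(7933, 85), Add(-80, Rational(183, 50))), 1082) = Add(Mul(Rational(7933, 85), Rational(-3817, 50)), 1082) = Add(Rational(-30280261, 4250), 1082) = Rational(-25681761, 4250)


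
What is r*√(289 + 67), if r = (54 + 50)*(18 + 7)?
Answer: 5200*√89 ≈ 49057.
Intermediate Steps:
r = 2600 (r = 104*25 = 2600)
r*√(289 + 67) = 2600*√(289 + 67) = 2600*√356 = 2600*(2*√89) = 5200*√89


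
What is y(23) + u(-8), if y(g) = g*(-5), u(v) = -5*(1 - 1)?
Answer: -115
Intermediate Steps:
u(v) = 0 (u(v) = -5*0 = 0)
y(g) = -5*g
y(23) + u(-8) = -5*23 + 0 = -115 + 0 = -115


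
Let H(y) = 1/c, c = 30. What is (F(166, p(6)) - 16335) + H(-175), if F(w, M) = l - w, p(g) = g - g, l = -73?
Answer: -497219/30 ≈ -16574.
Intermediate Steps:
H(y) = 1/30
p(g) = 0
F(w, M) = -73 - w
(F(166, p(6)) - 16335) + H(-175) = ((-73 - 1*166) - 16335) + 1/30 = ((-73 - 166) - 16335) + 1/30 = (-239 - 16335) + 1/30 = -16574 + 1/30 = -497219/30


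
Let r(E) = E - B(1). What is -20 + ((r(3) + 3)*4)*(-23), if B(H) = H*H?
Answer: -480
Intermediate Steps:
B(H) = H²
r(E) = -1 + E (r(E) = E - 1*1² = E - 1*1 = E - 1 = -1 + E)
-20 + ((r(3) + 3)*4)*(-23) = -20 + (((-1 + 3) + 3)*4)*(-23) = -20 + ((2 + 3)*4)*(-23) = -20 + (5*4)*(-23) = -20 + 20*(-23) = -20 - 460 = -480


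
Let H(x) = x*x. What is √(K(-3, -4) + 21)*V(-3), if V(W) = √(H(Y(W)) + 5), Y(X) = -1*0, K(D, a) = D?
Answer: 3*√10 ≈ 9.4868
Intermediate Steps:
Y(X) = 0
H(x) = x²
V(W) = √5 (V(W) = √(0² + 5) = √(0 + 5) = √5)
√(K(-3, -4) + 21)*V(-3) = √(-3 + 21)*√5 = √18*√5 = (3*√2)*√5 = 3*√10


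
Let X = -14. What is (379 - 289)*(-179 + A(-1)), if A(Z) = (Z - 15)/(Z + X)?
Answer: -16014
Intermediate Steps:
A(Z) = (-15 + Z)/(-14 + Z) (A(Z) = (Z - 15)/(Z - 14) = (-15 + Z)/(-14 + Z))
(379 - 289)*(-179 + A(-1)) = (379 - 289)*(-179 + (-15 - 1)/(-14 - 1)) = 90*(-179 - 16/(-15)) = 90*(-179 - 1/15*(-16)) = 90*(-179 + 16/15) = 90*(-2669/15) = -16014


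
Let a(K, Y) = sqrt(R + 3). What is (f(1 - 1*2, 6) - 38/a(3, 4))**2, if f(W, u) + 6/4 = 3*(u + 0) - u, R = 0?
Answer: 7099/12 - 266*sqrt(3) ≈ 130.86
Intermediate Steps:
a(K, Y) = sqrt(3) (a(K, Y) = sqrt(0 + 3) = sqrt(3))
f(W, u) = -3/2 + 2*u (f(W, u) = -3/2 + (3*(u + 0) - u) = -3/2 + (3*u - u) = -3/2 + 2*u)
(f(1 - 1*2, 6) - 38/a(3, 4))**2 = ((-3/2 + 2*6) - 38*sqrt(3)/3)**2 = ((-3/2 + 12) - 38*sqrt(3)/3)**2 = (21/2 - 38*sqrt(3)/3)**2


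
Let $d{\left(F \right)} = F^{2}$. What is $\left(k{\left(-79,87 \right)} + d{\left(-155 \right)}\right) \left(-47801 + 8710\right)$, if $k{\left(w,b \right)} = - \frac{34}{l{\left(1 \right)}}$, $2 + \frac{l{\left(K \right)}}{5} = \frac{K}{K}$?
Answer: $- \frac{4697135469}{5} \approx -9.3943 \cdot 10^{8}$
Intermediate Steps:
$l{\left(K \right)} = -5$ ($l{\left(K \right)} = -10 + 5 \frac{K}{K} = -10 + 5 \cdot 1 = -10 + 5 = -5$)
$k{\left(w,b \right)} = \frac{34}{5}$ ($k{\left(w,b \right)} = - \frac{34}{-5} = \left(-34\right) \left(- \frac{1}{5}\right) = \frac{34}{5}$)
$\left(k{\left(-79,87 \right)} + d{\left(-155 \right)}\right) \left(-47801 + 8710\right) = \left(\frac{34}{5} + \left(-155\right)^{2}\right) \left(-47801 + 8710\right) = \left(\frac{34}{5} + 24025\right) \left(-39091\right) = \frac{120159}{5} \left(-39091\right) = - \frac{4697135469}{5}$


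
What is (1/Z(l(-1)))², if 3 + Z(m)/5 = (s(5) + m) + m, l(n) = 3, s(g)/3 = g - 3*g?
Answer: 1/18225 ≈ 5.4870e-5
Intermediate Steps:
s(g) = -6*g (s(g) = 3*(g - 3*g) = 3*(-2*g) = -6*g)
Z(m) = -165 + 10*m (Z(m) = -15 + 5*((-6*5 + m) + m) = -15 + 5*((-30 + m) + m) = -15 + 5*(-30 + 2*m) = -15 + (-150 + 10*m) = -165 + 10*m)
(1/Z(l(-1)))² = (1/(-165 + 10*3))² = (1/(-165 + 30))² = (1/(-135))² = (-1/135)² = 1/18225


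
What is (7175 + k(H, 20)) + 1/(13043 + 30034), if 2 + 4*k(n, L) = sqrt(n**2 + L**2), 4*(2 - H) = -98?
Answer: 618111875/86154 + sqrt(4409)/8 ≈ 7182.8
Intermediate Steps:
H = 53/2 (H = 2 - 1/4*(-98) = 2 + 49/2 = 53/2 ≈ 26.500)
k(n, L) = -1/2 + sqrt(L**2 + n**2)/4 (k(n, L) = -1/2 + sqrt(n**2 + L**2)/4 = -1/2 + sqrt(L**2 + n**2)/4)
(7175 + k(H, 20)) + 1/(13043 + 30034) = (7175 + (-1/2 + sqrt(20**2 + (53/2)**2)/4)) + 1/(13043 + 30034) = (7175 + (-1/2 + sqrt(400 + 2809/4)/4)) + 1/43077 = (7175 + (-1/2 + sqrt(4409/4)/4)) + 1/43077 = (7175 + (-1/2 + (sqrt(4409)/2)/4)) + 1/43077 = (7175 + (-1/2 + sqrt(4409)/8)) + 1/43077 = (14349/2 + sqrt(4409)/8) + 1/43077 = 618111875/86154 + sqrt(4409)/8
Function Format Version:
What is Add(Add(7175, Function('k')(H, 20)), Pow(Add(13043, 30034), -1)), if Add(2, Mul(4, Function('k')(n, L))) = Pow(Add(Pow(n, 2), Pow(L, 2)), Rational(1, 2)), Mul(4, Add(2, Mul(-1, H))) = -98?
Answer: Add(Rational(618111875, 86154), Mul(Rational(1, 8), Pow(4409, Rational(1, 2)))) ≈ 7182.8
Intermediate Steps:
H = Rational(53, 2) (H = Add(2, Mul(Rational(-1, 4), -98)) = Add(2, Rational(49, 2)) = Rational(53, 2) ≈ 26.500)
Function('k')(n, L) = Add(Rational(-1, 2), Mul(Rational(1, 4), Pow(Add(Pow(L, 2), Pow(n, 2)), Rational(1, 2)))) (Function('k')(n, L) = Add(Rational(-1, 2), Mul(Rational(1, 4), Pow(Add(Pow(n, 2), Pow(L, 2)), Rational(1, 2)))) = Add(Rational(-1, 2), Mul(Rational(1, 4), Pow(Add(Pow(L, 2), Pow(n, 2)), Rational(1, 2)))))
Add(Add(7175, Function('k')(H, 20)), Pow(Add(13043, 30034), -1)) = Add(Add(7175, Add(Rational(-1, 2), Mul(Rational(1, 4), Pow(Add(Pow(20, 2), Pow(Rational(53, 2), 2)), Rational(1, 2))))), Pow(Add(13043, 30034), -1)) = Add(Add(7175, Add(Rational(-1, 2), Mul(Rational(1, 4), Pow(Add(400, Rational(2809, 4)), Rational(1, 2))))), Pow(43077, -1)) = Add(Add(7175, Add(Rational(-1, 2), Mul(Rational(1, 4), Pow(Rational(4409, 4), Rational(1, 2))))), Rational(1, 43077)) = Add(Add(7175, Add(Rational(-1, 2), Mul(Rational(1, 4), Mul(Rational(1, 2), Pow(4409, Rational(1, 2)))))), Rational(1, 43077)) = Add(Add(7175, Add(Rational(-1, 2), Mul(Rational(1, 8), Pow(4409, Rational(1, 2))))), Rational(1, 43077)) = Add(Add(Rational(14349, 2), Mul(Rational(1, 8), Pow(4409, Rational(1, 2)))), Rational(1, 43077)) = Add(Rational(618111875, 86154), Mul(Rational(1, 8), Pow(4409, Rational(1, 2))))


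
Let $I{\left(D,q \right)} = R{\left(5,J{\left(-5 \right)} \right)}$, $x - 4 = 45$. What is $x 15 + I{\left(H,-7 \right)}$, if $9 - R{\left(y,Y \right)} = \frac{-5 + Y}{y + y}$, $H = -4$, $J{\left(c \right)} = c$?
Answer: $745$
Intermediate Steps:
$x = 49$ ($x = 4 + 45 = 49$)
$R{\left(y,Y \right)} = 9 - \frac{-5 + Y}{2 y}$ ($R{\left(y,Y \right)} = 9 - \frac{-5 + Y}{y + y} = 9 - \frac{-5 + Y}{2 y}$)
$I{\left(D,q \right)} = 10$ ($I{\left(D,q \right)} = \frac{5 - -5 + 18 \cdot 5}{2 \cdot 5} = \frac{1}{2} \cdot \frac{1}{5} \left(5 + 5 + 90\right) = \frac{1}{2} \cdot \frac{1}{5} \cdot 100 = 10$)
$x 15 + I{\left(H,-7 \right)} = 49 \cdot 15 + 10 = 735 + 10 = 745$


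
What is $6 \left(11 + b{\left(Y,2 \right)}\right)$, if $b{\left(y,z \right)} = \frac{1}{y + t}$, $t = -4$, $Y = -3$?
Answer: $\frac{456}{7} \approx 65.143$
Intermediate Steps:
$b{\left(y,z \right)} = \frac{1}{-4 + y}$ ($b{\left(y,z \right)} = \frac{1}{y - 4} = \frac{1}{-4 + y}$)
$6 \left(11 + b{\left(Y,2 \right)}\right) = 6 \left(11 + \frac{1}{-4 - 3}\right) = 6 \left(11 + \frac{1}{-7}\right) = 6 \left(11 - \frac{1}{7}\right) = 6 \cdot \frac{76}{7} = \frac{456}{7}$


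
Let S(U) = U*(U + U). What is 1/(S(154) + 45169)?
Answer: 1/92601 ≈ 1.0799e-5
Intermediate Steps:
S(U) = 2*U**2 (S(U) = U*(2*U) = 2*U**2)
1/(S(154) + 45169) = 1/(2*154**2 + 45169) = 1/(2*23716 + 45169) = 1/(47432 + 45169) = 1/92601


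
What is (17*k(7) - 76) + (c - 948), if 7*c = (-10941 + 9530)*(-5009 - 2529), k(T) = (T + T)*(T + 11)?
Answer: 10658938/7 ≈ 1.5227e+6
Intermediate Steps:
k(T) = 2*T*(11 + T) (k(T) = (2*T)*(11 + T) = 2*T*(11 + T))
c = 10636118/7 (c = ((-10941 + 9530)*(-5009 - 2529))/7 = (-1411*(-7538))/7 = (⅐)*10636118 = 10636118/7 ≈ 1.5194e+6)
(17*k(7) - 76) + (c - 948) = (17*(2*7*(11 + 7)) - 76) + (10636118/7 - 948) = (17*(2*7*18) - 76) + 10629482/7 = (17*252 - 76) + 10629482/7 = (4284 - 76) + 10629482/7 = 4208 + 10629482/7 = 10658938/7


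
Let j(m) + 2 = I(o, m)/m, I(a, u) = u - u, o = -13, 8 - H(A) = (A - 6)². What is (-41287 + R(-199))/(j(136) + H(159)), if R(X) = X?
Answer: 41486/23403 ≈ 1.7727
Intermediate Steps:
H(A) = 8 - (-6 + A)² (H(A) = 8 - (A - 6)² = 8 - (-6 + A)²)
I(a, u) = 0
j(m) = -2 (j(m) = -2 + 0/m = -2 + 0 = -2)
(-41287 + R(-199))/(j(136) + H(159)) = (-41287 - 199)/(-2 + (8 - (-6 + 159)²)) = -41486/(-2 + (8 - 1*153²)) = -41486/(-2 + (8 - 1*23409)) = -41486/(-2 + (8 - 23409)) = -41486/(-2 - 23401) = -41486/(-23403) = -41486*(-1/23403) = 41486/23403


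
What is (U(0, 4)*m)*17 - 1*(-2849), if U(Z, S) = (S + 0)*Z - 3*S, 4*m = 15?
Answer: 2084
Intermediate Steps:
m = 15/4 (m = (¼)*15 = 15/4 ≈ 3.7500)
U(Z, S) = -3*S + S*Z (U(Z, S) = S*Z - 3*S = -3*S + S*Z)
(U(0, 4)*m)*17 - 1*(-2849) = ((4*(-3 + 0))*(15/4))*17 - 1*(-2849) = ((4*(-3))*(15/4))*17 + 2849 = -12*15/4*17 + 2849 = -45*17 + 2849 = -765 + 2849 = 2084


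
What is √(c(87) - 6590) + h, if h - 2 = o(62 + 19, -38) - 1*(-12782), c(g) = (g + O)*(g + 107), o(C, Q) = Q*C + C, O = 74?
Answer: 9787 + 2*√6161 ≈ 9944.0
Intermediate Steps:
o(C, Q) = C + C*Q (o(C, Q) = C*Q + C = C + C*Q)
c(g) = (74 + g)*(107 + g) (c(g) = (g + 74)*(g + 107) = (74 + g)*(107 + g))
h = 9787 (h = 2 + ((62 + 19)*(1 - 38) - 1*(-12782)) = 2 + (81*(-37) + 12782) = 2 + (-2997 + 12782) = 2 + 9785 = 9787)
√(c(87) - 6590) + h = √((7918 + 87² + 181*87) - 6590) + 9787 = √((7918 + 7569 + 15747) - 6590) + 9787 = √(31234 - 6590) + 9787 = √24644 + 9787 = 2*√6161 + 9787 = 9787 + 2*√6161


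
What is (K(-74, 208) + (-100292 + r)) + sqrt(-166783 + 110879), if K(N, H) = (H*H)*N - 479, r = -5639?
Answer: -3307946 + 4*I*sqrt(3494) ≈ -3.3079e+6 + 236.44*I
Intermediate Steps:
K(N, H) = -479 + N*H**2 (K(N, H) = H**2*N - 479 = N*H**2 - 479 = -479 + N*H**2)
(K(-74, 208) + (-100292 + r)) + sqrt(-166783 + 110879) = ((-479 - 74*208**2) + (-100292 - 5639)) + sqrt(-166783 + 110879) = ((-479 - 74*43264) - 105931) + sqrt(-55904) = ((-479 - 3201536) - 105931) + 4*I*sqrt(3494) = (-3202015 - 105931) + 4*I*sqrt(3494) = -3307946 + 4*I*sqrt(3494)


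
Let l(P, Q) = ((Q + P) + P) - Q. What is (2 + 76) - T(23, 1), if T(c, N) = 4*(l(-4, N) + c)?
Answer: 18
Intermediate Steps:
l(P, Q) = 2*P (l(P, Q) = ((P + Q) + P) - Q = (Q + 2*P) - Q = 2*P)
T(c, N) = -32 + 4*c (T(c, N) = 4*(2*(-4) + c) = 4*(-8 + c) = -32 + 4*c)
(2 + 76) - T(23, 1) = (2 + 76) - (-32 + 4*23) = 78 - (-32 + 92) = 78 - 1*60 = 78 - 60 = 18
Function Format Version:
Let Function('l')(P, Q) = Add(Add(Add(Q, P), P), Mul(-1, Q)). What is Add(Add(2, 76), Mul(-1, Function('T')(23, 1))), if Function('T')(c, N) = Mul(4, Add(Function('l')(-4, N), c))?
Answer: 18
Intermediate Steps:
Function('l')(P, Q) = Mul(2, P) (Function('l')(P, Q) = Add(Add(Add(P, Q), P), Mul(-1, Q)) = Add(Add(Q, Mul(2, P)), Mul(-1, Q)) = Mul(2, P))
Function('T')(c, N) = Add(-32, Mul(4, c)) (Function('T')(c, N) = Mul(4, Add(Mul(2, -4), c)) = Mul(4, Add(-8, c)) = Add(-32, Mul(4, c)))
Add(Add(2, 76), Mul(-1, Function('T')(23, 1))) = Add(Add(2, 76), Mul(-1, Add(-32, Mul(4, 23)))) = Add(78, Mul(-1, Add(-32, 92))) = Add(78, Mul(-1, 60)) = Add(78, -60) = 18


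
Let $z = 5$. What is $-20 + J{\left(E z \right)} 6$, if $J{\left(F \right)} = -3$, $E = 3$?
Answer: $-38$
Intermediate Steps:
$-20 + J{\left(E z \right)} 6 = -20 - 18 = -38$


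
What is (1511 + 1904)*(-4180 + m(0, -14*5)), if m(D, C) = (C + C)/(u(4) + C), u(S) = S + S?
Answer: -442276650/31 ≈ -1.4267e+7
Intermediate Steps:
u(S) = 2*S
m(D, C) = 2*C/(8 + C) (m(D, C) = (C + C)/(2*4 + C) = (2*C)/(8 + C) = 2*C/(8 + C))
(1511 + 1904)*(-4180 + m(0, -14*5)) = (1511 + 1904)*(-4180 + 2*(-14*5)/(8 - 14*5)) = 3415*(-4180 + 2*(-70)/(8 - 70)) = 3415*(-4180 + 2*(-70)/(-62)) = 3415*(-4180 + 2*(-70)*(-1/62)) = 3415*(-4180 + 70/31) = 3415*(-129510/31) = -442276650/31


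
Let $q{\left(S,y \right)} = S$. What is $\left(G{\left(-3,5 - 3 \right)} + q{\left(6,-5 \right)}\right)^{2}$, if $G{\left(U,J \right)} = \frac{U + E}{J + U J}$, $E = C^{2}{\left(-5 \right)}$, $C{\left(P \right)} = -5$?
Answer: $\frac{1}{4} \approx 0.25$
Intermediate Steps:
$E = 25$ ($E = \left(-5\right)^{2} = 25$)
$G{\left(U,J \right)} = \frac{25 + U}{J + J U}$ ($G{\left(U,J \right)} = \frac{U + 25}{J + U J} = \frac{25 + U}{J + J U}$)
$\left(G{\left(-3,5 - 3 \right)} + q{\left(6,-5 \right)}\right)^{2} = \left(\frac{25 - 3}{\left(5 - 3\right) \left(1 - 3\right)} + 6\right)^{2} = \left(\frac{1}{5 - 3} \frac{1}{-2} \cdot 22 + 6\right)^{2} = \left(\frac{1}{2} \left(- \frac{1}{2}\right) 22 + 6\right)^{2} = \left(- \frac{11}{2} + 6\right)^{2} = \left(\frac{1}{2}\right)^{2} = \frac{1}{4}$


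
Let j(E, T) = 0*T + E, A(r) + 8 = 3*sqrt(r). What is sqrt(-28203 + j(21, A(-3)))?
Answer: I*sqrt(28182) ≈ 167.88*I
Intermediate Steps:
A(r) = -8 + 3*sqrt(r)
j(E, T) = E (j(E, T) = 0 + E = E)
sqrt(-28203 + j(21, A(-3))) = sqrt(-28203 + 21) = sqrt(-28182) = I*sqrt(28182)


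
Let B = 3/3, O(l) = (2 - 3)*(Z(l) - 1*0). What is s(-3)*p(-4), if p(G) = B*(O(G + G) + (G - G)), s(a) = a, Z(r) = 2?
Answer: 6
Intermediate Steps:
O(l) = -2 (O(l) = (2 - 3)*(2 - 1*0) = -(2 + 0) = -1*2 = -2)
B = 1 (B = 3*(⅓) = 1)
p(G) = -2 (p(G) = 1*(-2 + (G - G)) = 1*(-2 + 0) = 1*(-2) = -2)
s(-3)*p(-4) = -3*(-2) = 6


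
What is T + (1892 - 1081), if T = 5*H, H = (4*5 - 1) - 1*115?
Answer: 331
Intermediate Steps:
H = -96 (H = (20 - 1) - 115 = 19 - 115 = -96)
T = -480 (T = 5*(-96) = -480)
T + (1892 - 1081) = -480 + (1892 - 1081) = -480 + 811 = 331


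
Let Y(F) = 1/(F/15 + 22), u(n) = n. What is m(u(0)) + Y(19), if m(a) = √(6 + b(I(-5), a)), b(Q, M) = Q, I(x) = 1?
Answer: 15/349 + √7 ≈ 2.6887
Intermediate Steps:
Y(F) = 1/(22 + F/15) (Y(F) = 1/(F*(1/15) + 22) = 1/(F/15 + 22) = 1/(22 + F/15))
m(a) = √7 (m(a) = √(6 + 1) = √7)
m(u(0)) + Y(19) = √7 + 15/(330 + 19) = √7 + 15/349 = 15/349 + √7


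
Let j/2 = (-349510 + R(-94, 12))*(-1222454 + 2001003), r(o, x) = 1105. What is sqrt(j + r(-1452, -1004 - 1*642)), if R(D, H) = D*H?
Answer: I*sqrt(545977727419) ≈ 7.389e+5*I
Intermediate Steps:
j = -545977728524 (j = 2*((-349510 - 94*12)*(-1222454 + 2001003)) = 2*((-349510 - 1128)*778549) = 2*(-350638*778549) = 2*(-272988864262) = -545977728524)
sqrt(j + r(-1452, -1004 - 1*642)) = sqrt(-545977728524 + 1105) = sqrt(-545977727419) = I*sqrt(545977727419)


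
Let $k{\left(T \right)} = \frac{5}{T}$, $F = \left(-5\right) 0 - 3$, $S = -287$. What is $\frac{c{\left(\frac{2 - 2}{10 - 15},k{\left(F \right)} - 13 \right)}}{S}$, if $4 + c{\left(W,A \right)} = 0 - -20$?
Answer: $- \frac{16}{287} \approx -0.055749$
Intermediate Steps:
$F = -3$ ($F = 0 - 3 = -3$)
$c{\left(W,A \right)} = 16$ ($c{\left(W,A \right)} = -4 + \left(0 - -20\right) = -4 + \left(0 + 20\right) = -4 + 20 = 16$)
$\frac{c{\left(\frac{2 - 2}{10 - 15},k{\left(F \right)} - 13 \right)}}{S} = \frac{16}{-287} = 16 \left(- \frac{1}{287}\right) = - \frac{16}{287}$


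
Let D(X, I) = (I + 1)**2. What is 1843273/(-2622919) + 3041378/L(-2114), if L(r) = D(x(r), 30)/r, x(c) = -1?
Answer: -16863988904380901/2520625159 ≈ -6.6904e+6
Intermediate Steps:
D(X, I) = (1 + I)**2
L(r) = 961/r (L(r) = (1 + 30)**2/r = 31**2/r = 961/r)
1843273/(-2622919) + 3041378/L(-2114) = 1843273/(-2622919) + 3041378/((961/(-2114))) = 1843273*(-1/2622919) + 3041378/((961*(-1/2114))) = -1843273/2622919 + 3041378/(-961/2114) = -1843273/2622919 + 3041378*(-2114/961) = -1843273/2622919 - 6429473092/961 = -16863988904380901/2520625159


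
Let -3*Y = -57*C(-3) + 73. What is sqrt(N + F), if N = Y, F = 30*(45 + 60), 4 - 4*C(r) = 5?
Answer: sqrt(112353)/6 ≈ 55.865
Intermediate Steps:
C(r) = -1/4 (C(r) = 1 - 1/4*5 = 1 - 5/4 = -1/4)
F = 3150 (F = 30*105 = 3150)
Y = -349/12 (Y = -(-57*(-1/4) + 73)/3 = -(57/4 + 73)/3 = -1/3*349/4 = -349/12 ≈ -29.083)
N = -349/12 ≈ -29.083
sqrt(N + F) = sqrt(-349/12 + 3150) = sqrt(37451/12) = sqrt(112353)/6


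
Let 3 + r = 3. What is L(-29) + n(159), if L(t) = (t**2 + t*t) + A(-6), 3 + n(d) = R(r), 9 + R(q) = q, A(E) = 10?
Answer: 1680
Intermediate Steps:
r = 0 (r = -3 + 3 = 0)
R(q) = -9 + q
n(d) = -12 (n(d) = -3 + (-9 + 0) = -3 - 9 = -12)
L(t) = 10 + 2*t**2 (L(t) = (t**2 + t*t) + 10 = (t**2 + t**2) + 10 = 2*t**2 + 10 = 10 + 2*t**2)
L(-29) + n(159) = (10 + 2*(-29)**2) - 12 = (10 + 2*841) - 12 = (10 + 1682) - 12 = 1692 - 12 = 1680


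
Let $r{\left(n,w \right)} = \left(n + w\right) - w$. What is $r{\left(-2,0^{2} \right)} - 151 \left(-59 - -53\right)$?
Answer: $904$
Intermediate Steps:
$r{\left(n,w \right)} = n$
$r{\left(-2,0^{2} \right)} - 151 \left(-59 - -53\right) = -2 - 151 \left(-59 - -53\right) = -2 - 151 \left(-59 + 53\right) = -2 - -906 = -2 + 906 = 904$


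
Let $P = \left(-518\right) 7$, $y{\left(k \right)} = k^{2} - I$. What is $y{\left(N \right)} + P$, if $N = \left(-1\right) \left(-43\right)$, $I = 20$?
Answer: $-1797$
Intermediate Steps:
$N = 43$
$y{\left(k \right)} = -20 + k^{2}$ ($y{\left(k \right)} = k^{2} - 20 = -20 + k^{2}$)
$P = -3626$
$y{\left(N \right)} + P = \left(-20 + 43^{2}\right) - 3626 = \left(-20 + 1849\right) - 3626 = 1829 - 3626 = -1797$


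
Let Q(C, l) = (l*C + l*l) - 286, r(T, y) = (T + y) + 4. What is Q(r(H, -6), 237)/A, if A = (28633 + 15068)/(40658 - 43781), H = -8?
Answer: -55707033/14567 ≈ -3824.2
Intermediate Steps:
r(T, y) = 4 + T + y
Q(C, l) = -286 + l² + C*l (Q(C, l) = (C*l + l²) - 286 = (l² + C*l) - 286 = -286 + l² + C*l)
A = -14567/1041 (A = 43701/(-3123) = 43701*(-1/3123) = -14567/1041 ≈ -13.993)
Q(r(H, -6), 237)/A = (-286 + 237² + (4 - 8 - 6)*237)/(-14567/1041) = (-286 + 56169 - 10*237)*(-1041/14567) = (-286 + 56169 - 2370)*(-1041/14567) = 53513*(-1041/14567) = -55707033/14567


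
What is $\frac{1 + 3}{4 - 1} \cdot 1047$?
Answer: $1396$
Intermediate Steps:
$\frac{1 + 3}{4 - 1} \cdot 1047 = \frac{4}{3} \cdot 1047 = 1396$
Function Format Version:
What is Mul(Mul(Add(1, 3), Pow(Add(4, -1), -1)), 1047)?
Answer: 1396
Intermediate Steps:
Mul(Mul(Add(1, 3), Pow(Add(4, -1), -1)), 1047) = Mul(Mul(4, Pow(3, -1)), 1047) = Mul(Mul(4, Rational(1, 3)), 1047) = Mul(Rational(4, 3), 1047) = 1396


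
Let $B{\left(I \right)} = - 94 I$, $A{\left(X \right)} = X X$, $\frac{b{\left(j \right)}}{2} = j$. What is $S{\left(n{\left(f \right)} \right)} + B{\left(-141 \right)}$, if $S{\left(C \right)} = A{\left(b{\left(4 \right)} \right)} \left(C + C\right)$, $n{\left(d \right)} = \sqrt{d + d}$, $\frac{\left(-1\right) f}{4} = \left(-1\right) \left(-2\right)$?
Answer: $13254 + 512 i \approx 13254.0 + 512.0 i$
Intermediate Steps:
$b{\left(j \right)} = 2 j$
$f = -8$ ($f = - 4 \left(\left(-1\right) \left(-2\right)\right) = \left(-4\right) 2 = -8$)
$A{\left(X \right)} = X^{2}$
$n{\left(d \right)} = \sqrt{2} \sqrt{d}$ ($n{\left(d \right)} = \sqrt{2 d} = \sqrt{2} \sqrt{d}$)
$S{\left(C \right)} = 128 C$ ($S{\left(C \right)} = \left(2 \cdot 4\right)^{2} \left(C + C\right) = 8^{2} \cdot 2 C = 64 \cdot 2 C = 128 C$)
$S{\left(n{\left(f \right)} \right)} + B{\left(-141 \right)} = 128 \sqrt{2} \sqrt{-8} - -13254 = 128 \sqrt{2} \cdot 2 i \sqrt{2} + 13254 = 128 \cdot 4 i + 13254 = 512 i + 13254 = 13254 + 512 i$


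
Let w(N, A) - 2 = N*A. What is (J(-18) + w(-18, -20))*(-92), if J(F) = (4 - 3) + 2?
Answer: -33580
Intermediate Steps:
w(N, A) = 2 + A*N (w(N, A) = 2 + N*A = 2 + A*N)
J(F) = 3 (J(F) = 1 + 2 = 3)
(J(-18) + w(-18, -20))*(-92) = (3 + (2 - 20*(-18)))*(-92) = (3 + (2 + 360))*(-92) = (3 + 362)*(-92) = 365*(-92) = -33580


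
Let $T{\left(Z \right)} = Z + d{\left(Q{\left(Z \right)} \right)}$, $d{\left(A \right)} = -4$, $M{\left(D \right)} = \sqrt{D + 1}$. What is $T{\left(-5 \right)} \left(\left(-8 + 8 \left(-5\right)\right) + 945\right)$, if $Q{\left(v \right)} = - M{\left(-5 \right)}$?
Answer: $-8073$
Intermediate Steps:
$M{\left(D \right)} = \sqrt{1 + D}$
$Q{\left(v \right)} = - 2 i$ ($Q{\left(v \right)} = - \sqrt{1 - 5} = - \sqrt{-4} = - 2 i$)
$T{\left(Z \right)} = -4 + Z$ ($T{\left(Z \right)} = Z - 4 = -4 + Z$)
$T{\left(-5 \right)} \left(\left(-8 + 8 \left(-5\right)\right) + 945\right) = \left(-4 - 5\right) \left(\left(-8 + 8 \left(-5\right)\right) + 945\right) = - 9 \left(\left(-8 - 40\right) + 945\right) = - 9 \left(-48 + 945\right) = \left(-9\right) 897 = -8073$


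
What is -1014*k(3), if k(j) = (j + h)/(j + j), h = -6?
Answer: 507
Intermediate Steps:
k(j) = (-6 + j)/(2*j) (k(j) = (j - 6)/(j + j) = (-6 + j)/((2*j)) = (-6 + j)*(1/(2*j)) = (-6 + j)/(2*j))
-1014*k(3) = -507*(-6 + 3)/3 = -507*(-3)/3 = -1014*(-½) = 507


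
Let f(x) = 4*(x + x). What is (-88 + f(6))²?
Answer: 1600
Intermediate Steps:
f(x) = 8*x (f(x) = 4*(2*x) = 8*x)
(-88 + f(6))² = (-88 + 8*6)² = (-88 + 48)² = (-40)² = 1600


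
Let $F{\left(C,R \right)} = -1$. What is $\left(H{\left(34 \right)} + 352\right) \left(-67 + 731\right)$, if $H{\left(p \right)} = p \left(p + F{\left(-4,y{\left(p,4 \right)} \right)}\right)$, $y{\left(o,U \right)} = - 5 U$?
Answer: $978736$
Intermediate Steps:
$H{\left(p \right)} = p \left(-1 + p\right)$ ($H{\left(p \right)} = p \left(p - 1\right) = p \left(-1 + p\right)$)
$\left(H{\left(34 \right)} + 352\right) \left(-67 + 731\right) = \left(34 \left(-1 + 34\right) + 352\right) \left(-67 + 731\right) = \left(34 \cdot 33 + 352\right) 664 = \left(1122 + 352\right) 664 = 1474 \cdot 664 = 978736$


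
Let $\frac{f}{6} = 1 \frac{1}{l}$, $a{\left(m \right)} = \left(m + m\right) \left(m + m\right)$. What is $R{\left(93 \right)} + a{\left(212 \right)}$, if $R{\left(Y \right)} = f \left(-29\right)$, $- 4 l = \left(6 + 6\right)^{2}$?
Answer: $\frac{1078685}{6} \approx 1.7978 \cdot 10^{5}$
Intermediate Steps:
$a{\left(m \right)} = 4 m^{2}$ ($a{\left(m \right)} = 2 m 2 m = 4 m^{2}$)
$l = -36$ ($l = - \frac{\left(6 + 6\right)^{2}}{4} = - \frac{12^{2}}{4} = \left(- \frac{1}{4}\right) 144 = -36$)
$f = - \frac{1}{6}$ ($f = 6 \cdot 1 \frac{1}{-36} = 6 \cdot 1 \left(- \frac{1}{36}\right) = 6 \left(- \frac{1}{36}\right) = - \frac{1}{6} \approx -0.16667$)
$R{\left(Y \right)} = \frac{29}{6}$ ($R{\left(Y \right)} = \left(- \frac{1}{6}\right) \left(-29\right) = \frac{29}{6}$)
$R{\left(93 \right)} + a{\left(212 \right)} = \frac{29}{6} + 4 \cdot 212^{2} = \frac{29}{6} + 4 \cdot 44944 = \frac{29}{6} + 179776 = \frac{1078685}{6}$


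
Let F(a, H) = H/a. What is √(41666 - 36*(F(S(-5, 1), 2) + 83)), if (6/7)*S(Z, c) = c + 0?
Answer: 11*√15638/7 ≈ 196.51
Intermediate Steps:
S(Z, c) = 7*c/6 (S(Z, c) = 7*(c + 0)/6 = 7*c/6)
√(41666 - 36*(F(S(-5, 1), 2) + 83)) = √(41666 - 36*(2/(((7/6)*1)) + 83)) = √(41666 - 36*(2/(7/6) + 83)) = √(41666 - 36*(2*(6/7) + 83)) = √(41666 - 36*(12/7 + 83)) = √(41666 - 36*593/7) = √(41666 - 21348/7) = √(270314/7) = 11*√15638/7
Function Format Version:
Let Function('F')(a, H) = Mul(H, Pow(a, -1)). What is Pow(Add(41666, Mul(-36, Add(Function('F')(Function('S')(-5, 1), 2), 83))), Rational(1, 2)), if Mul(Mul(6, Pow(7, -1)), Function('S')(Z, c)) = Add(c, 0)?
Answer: Mul(Rational(11, 7), Pow(15638, Rational(1, 2))) ≈ 196.51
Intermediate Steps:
Function('S')(Z, c) = Mul(Rational(7, 6), c) (Function('S')(Z, c) = Mul(Rational(7, 6), Add(c, 0)) = Mul(Rational(7, 6), c))
Pow(Add(41666, Mul(-36, Add(Function('F')(Function('S')(-5, 1), 2), 83))), Rational(1, 2)) = Pow(Add(41666, Mul(-36, Add(Mul(2, Pow(Mul(Rational(7, 6), 1), -1)), 83))), Rational(1, 2)) = Pow(Add(41666, Mul(-36, Add(Mul(2, Pow(Rational(7, 6), -1)), 83))), Rational(1, 2)) = Pow(Add(41666, Mul(-36, Add(Mul(2, Rational(6, 7)), 83))), Rational(1, 2)) = Pow(Add(41666, Mul(-36, Add(Rational(12, 7), 83))), Rational(1, 2)) = Pow(Add(41666, Mul(-36, Rational(593, 7))), Rational(1, 2)) = Pow(Add(41666, Rational(-21348, 7)), Rational(1, 2)) = Pow(Rational(270314, 7), Rational(1, 2)) = Mul(Rational(11, 7), Pow(15638, Rational(1, 2)))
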